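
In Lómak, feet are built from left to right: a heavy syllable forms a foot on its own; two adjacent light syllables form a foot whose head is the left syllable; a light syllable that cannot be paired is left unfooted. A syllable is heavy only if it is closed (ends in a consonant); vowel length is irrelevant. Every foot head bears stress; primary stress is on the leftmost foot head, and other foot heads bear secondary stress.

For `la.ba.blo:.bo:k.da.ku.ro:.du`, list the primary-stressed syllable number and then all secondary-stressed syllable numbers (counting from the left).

primary 1, secondary 4, 5, 7

Weights: 1 la L, 2 ba L, 3 blo: L, 4 bo:k H, 5 da L, 6 ku L, 7 ro: L, 8 du L.
Parse left to right (heavy = foot alone; LL = one foot; stranded L unfooted): (ˈla.ba) blo: (ˈbo:k) (ˈda.ku) (ˈro:.du).
Foot heads: 1, 4, 5, 7.
Primary stress on the leftmost head = syllable 1.
Secondary stress on 4, 5, 7: ˈla.ba.blo:.ˌbo:k.ˌda.ku.ˌro:.du.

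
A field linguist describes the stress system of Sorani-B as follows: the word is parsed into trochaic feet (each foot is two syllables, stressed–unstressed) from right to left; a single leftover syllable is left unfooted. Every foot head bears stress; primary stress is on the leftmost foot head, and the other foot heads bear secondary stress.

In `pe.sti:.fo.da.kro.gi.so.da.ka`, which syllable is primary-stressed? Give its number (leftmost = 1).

2

Parse right to left into trochaic (ˈσσ) feet: pe (ˈsti:.fo) (ˈda.kro) (ˈgi.so) (ˈda.ka). Syllable 1 is left unfooted.
Foot heads (stressed positions): 2, 4, 6, 8.
End Rule Leftmost: primary stress on the leftmost head = syllable 2.
Primary stress: syllable 2 → pe.ˈsti:.fo.da.kro.gi.so.da.ka.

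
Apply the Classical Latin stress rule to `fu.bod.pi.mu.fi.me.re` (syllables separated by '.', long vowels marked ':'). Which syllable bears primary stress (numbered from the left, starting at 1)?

Classical Latin: stress the penult if heavy (long vowel or closed), else the antepenult.
Weights: 5 fi L, 6 me L, 7 re L.
The penult (syllable 6, me) is light, so stress falls on the antepenult (syllable 5, fi).
Stress on syllable 5: fu.bod.pi.mu.ˈfi.me.re.

5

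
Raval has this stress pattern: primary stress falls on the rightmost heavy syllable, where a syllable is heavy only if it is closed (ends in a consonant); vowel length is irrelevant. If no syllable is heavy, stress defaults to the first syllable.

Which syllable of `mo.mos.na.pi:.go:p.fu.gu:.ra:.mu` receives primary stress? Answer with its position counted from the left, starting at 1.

5

Weights: 1 mo L, 2 mos H, 3 na L, 4 pi: L, 5 go:p H, 6 fu L, 7 gu: L, 8 ra: L, 9 mu L.
Heavy syllables in the domain: 2, 5. The rightmost is syllable 5 (go:p).
Primary stress: syllable 5 → mo.mos.na.pi:.ˈgo:p.fu.gu:.ra:.mu.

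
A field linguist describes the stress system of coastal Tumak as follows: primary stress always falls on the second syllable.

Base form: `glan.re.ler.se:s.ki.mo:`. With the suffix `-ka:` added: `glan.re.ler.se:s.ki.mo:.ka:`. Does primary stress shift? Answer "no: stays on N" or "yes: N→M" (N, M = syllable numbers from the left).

Base `glan.re.ler.se:s.ki.mo:` (6 syllables):
  The word has 6 syllables; the second syllable is syllable 2 (re).
  → primary stress on syllable 2.
Suffixed `glan.re.ler.se:s.ki.mo:.ka:` (7 syllables):
  The word has 7 syllables; the second syllable is syllable 2 (re).
  → primary stress on syllable 2.

no: stays on 2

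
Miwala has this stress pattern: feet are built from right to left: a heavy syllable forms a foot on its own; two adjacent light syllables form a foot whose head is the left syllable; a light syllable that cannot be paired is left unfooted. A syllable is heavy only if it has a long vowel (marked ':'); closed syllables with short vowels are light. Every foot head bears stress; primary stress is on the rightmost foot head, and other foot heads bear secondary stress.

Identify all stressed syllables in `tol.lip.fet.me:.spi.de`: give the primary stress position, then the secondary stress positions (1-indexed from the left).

primary 5, secondary 2, 4

Weights: 1 tol L, 2 lip L, 3 fet L, 4 me: H, 5 spi L, 6 de L.
Parse right to left (heavy = foot alone; LL = one foot; stranded L unfooted): tol (ˈlip.fet) (ˈme:) (ˈspi.de).
Foot heads: 2, 4, 5.
Primary stress on the rightmost head = syllable 5.
Secondary stress on 2, 4: tol.ˌlip.fet.ˌme:.ˈspi.de.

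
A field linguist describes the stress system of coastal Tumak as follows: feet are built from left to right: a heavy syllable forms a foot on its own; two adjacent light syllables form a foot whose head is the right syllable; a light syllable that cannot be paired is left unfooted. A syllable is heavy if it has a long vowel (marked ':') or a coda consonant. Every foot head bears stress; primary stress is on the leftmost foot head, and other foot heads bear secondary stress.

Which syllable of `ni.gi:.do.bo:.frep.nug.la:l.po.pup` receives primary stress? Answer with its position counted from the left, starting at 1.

Weights: 1 ni L, 2 gi: H, 3 do L, 4 bo: H, 5 frep H, 6 nug H, 7 la:l H, 8 po L, 9 pup H.
Parse left to right (heavy = foot alone; LL = one foot; stranded L unfooted): ni (ˈgi:) do (ˈbo:) (ˈfrep) (ˈnug) (ˈla:l) po (ˈpup).
Foot heads: 2, 4, 5, 6, 7, 9.
Primary stress on the leftmost head = syllable 2.
Primary stress: syllable 2 → ni.ˈgi:.do.bo:.frep.nug.la:l.po.pup.

2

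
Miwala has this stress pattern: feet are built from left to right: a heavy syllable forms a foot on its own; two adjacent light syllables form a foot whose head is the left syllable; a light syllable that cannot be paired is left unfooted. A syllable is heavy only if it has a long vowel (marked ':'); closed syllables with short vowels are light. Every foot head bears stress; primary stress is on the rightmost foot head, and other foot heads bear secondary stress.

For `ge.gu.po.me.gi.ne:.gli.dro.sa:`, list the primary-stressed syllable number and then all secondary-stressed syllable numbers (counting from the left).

primary 9, secondary 1, 3, 6, 7

Weights: 1 ge L, 2 gu L, 3 po L, 4 me L, 5 gi L, 6 ne: H, 7 gli L, 8 dro L, 9 sa: H.
Parse left to right (heavy = foot alone; LL = one foot; stranded L unfooted): (ˈge.gu) (ˈpo.me) gi (ˈne:) (ˈgli.dro) (ˈsa:).
Foot heads: 1, 3, 6, 7, 9.
Primary stress on the rightmost head = syllable 9.
Secondary stress on 1, 3, 6, 7: ˌge.gu.ˌpo.me.gi.ˌne:.ˌgli.dro.ˈsa:.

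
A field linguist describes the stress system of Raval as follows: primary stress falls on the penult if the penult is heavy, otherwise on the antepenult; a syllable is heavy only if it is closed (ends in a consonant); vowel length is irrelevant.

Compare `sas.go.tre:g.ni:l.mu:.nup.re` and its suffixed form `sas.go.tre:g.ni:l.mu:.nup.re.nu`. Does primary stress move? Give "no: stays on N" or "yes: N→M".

no: stays on 6

Base `sas.go.tre:g.ni:l.mu:.nup.re` (7 syllables):
  Weights: 5 mu: L, 6 nup H, 7 re L.
  The penult (syllable 6, nup) is heavy, so it takes stress.
  → primary stress on syllable 6.
Suffixed `sas.go.tre:g.ni:l.mu:.nup.re.nu` (8 syllables):
  Weights: 6 nup H, 7 re L, 8 nu L.
  The penult (syllable 7, re) is light, so stress falls on the antepenult (syllable 6, nup).
  → primary stress on syllable 6.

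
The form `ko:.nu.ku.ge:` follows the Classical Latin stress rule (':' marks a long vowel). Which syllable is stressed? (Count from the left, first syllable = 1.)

Classical Latin: stress the penult if heavy (long vowel or closed), else the antepenult.
Weights: 2 nu L, 3 ku L, 4 ge: H.
The penult (syllable 3, ku) is light, so stress falls on the antepenult (syllable 2, nu).
Stress on syllable 2: ko:.ˈnu.ku.ge:.

2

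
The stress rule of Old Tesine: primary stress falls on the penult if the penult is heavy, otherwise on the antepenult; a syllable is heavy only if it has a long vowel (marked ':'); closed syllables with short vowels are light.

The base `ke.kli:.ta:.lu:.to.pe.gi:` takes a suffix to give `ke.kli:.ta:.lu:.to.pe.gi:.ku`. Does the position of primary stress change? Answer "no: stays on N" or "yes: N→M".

Base `ke.kli:.ta:.lu:.to.pe.gi:` (7 syllables):
  Weights: 5 to L, 6 pe L, 7 gi: H.
  The penult (syllable 6, pe) is light, so stress falls on the antepenult (syllable 5, to).
  → primary stress on syllable 5.
Suffixed `ke.kli:.ta:.lu:.to.pe.gi:.ku` (8 syllables):
  Weights: 6 pe L, 7 gi: H, 8 ku L.
  The penult (syllable 7, gi:) is heavy, so it takes stress.
  → primary stress on syllable 7.

yes: 5→7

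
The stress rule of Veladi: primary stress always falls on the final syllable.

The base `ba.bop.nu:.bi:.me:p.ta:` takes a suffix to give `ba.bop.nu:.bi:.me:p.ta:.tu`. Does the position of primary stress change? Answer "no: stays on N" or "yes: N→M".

Base `ba.bop.nu:.bi:.me:p.ta:` (6 syllables):
  The word has 6 syllables; the final syllable is syllable 6 (ta:).
  → primary stress on syllable 6.
Suffixed `ba.bop.nu:.bi:.me:p.ta:.tu` (7 syllables):
  The word has 7 syllables; the final syllable is syllable 7 (tu).
  → primary stress on syllable 7.

yes: 6→7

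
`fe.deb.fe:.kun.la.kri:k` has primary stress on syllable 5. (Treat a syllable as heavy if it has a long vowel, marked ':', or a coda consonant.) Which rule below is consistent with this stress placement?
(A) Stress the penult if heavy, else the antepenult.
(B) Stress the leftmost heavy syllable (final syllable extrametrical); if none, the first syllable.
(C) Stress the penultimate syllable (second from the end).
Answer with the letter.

Rule A → syllable 4 (observed: 5).
Rule B → syllable 2 (observed: 5).
Rule C → syllable 5 ✓.

C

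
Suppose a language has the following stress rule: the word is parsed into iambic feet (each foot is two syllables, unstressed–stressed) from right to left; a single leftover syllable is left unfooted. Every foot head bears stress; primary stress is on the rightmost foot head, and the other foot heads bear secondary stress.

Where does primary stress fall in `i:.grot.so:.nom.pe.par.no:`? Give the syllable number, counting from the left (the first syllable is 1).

7

Parse right to left into iambic (σˈσ) feet: i: (grot.ˈso:) (nom.ˈpe) (par.ˈno:). Syllable 1 is left unfooted.
Foot heads (stressed positions): 3, 5, 7.
End Rule Rightmost: primary stress on the rightmost head = syllable 7.
Primary stress: syllable 7 → i:.grot.so:.nom.pe.par.ˈno:.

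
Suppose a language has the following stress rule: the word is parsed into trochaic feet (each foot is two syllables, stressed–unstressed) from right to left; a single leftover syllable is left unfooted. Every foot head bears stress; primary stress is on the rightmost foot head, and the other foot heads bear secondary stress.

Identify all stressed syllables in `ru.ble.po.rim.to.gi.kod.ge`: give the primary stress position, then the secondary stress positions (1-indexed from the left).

Parse right to left into trochaic (ˈσσ) feet: (ˈru.ble) (ˈpo.rim) (ˈto.gi) (ˈkod.ge).
Foot heads (stressed positions): 1, 3, 5, 7.
End Rule Rightmost: primary stress on the rightmost head = syllable 7.
Secondary stress on 1, 3, 5: ˌru.ble.ˌpo.rim.ˌto.gi.ˈkod.ge.

primary 7, secondary 1, 3, 5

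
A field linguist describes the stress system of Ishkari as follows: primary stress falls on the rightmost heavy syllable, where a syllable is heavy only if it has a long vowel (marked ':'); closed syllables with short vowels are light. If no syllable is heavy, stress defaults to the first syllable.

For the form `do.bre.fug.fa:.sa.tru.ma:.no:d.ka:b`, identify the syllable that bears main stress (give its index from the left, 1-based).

Weights: 1 do L, 2 bre L, 3 fug L, 4 fa: H, 5 sa L, 6 tru L, 7 ma: H, 8 no:d H, 9 ka:b H.
Heavy syllables in the domain: 4, 7, 8, 9. The rightmost is syllable 9 (ka:b).
Primary stress: syllable 9 → do.bre.fug.fa:.sa.tru.ma:.no:d.ˈka:b.

9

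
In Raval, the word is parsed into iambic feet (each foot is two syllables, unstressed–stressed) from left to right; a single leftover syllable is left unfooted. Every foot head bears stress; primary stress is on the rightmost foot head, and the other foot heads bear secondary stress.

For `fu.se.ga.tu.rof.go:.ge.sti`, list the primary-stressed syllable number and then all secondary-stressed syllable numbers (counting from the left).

primary 8, secondary 2, 4, 6

Parse left to right into iambic (σˈσ) feet: (fu.ˈse) (ga.ˈtu) (rof.ˈgo:) (ge.ˈsti).
Foot heads (stressed positions): 2, 4, 6, 8.
End Rule Rightmost: primary stress on the rightmost head = syllable 8.
Secondary stress on 2, 4, 6: fu.ˌse.ga.ˌtu.rof.ˌgo:.ge.ˈsti.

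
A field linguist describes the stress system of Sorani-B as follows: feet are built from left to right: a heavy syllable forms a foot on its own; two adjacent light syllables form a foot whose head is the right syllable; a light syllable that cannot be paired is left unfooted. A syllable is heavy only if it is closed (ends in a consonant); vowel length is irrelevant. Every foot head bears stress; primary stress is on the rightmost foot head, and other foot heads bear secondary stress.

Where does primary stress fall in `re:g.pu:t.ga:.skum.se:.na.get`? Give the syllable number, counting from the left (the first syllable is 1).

7

Weights: 1 re:g H, 2 pu:t H, 3 ga: L, 4 skum H, 5 se: L, 6 na L, 7 get H.
Parse left to right (heavy = foot alone; LL = one foot; stranded L unfooted): (ˈre:g) (ˈpu:t) ga: (ˈskum) (se:.ˈna) (ˈget).
Foot heads: 1, 2, 4, 6, 7.
Primary stress on the rightmost head = syllable 7.
Primary stress: syllable 7 → re:g.pu:t.ga:.skum.se:.na.ˈget.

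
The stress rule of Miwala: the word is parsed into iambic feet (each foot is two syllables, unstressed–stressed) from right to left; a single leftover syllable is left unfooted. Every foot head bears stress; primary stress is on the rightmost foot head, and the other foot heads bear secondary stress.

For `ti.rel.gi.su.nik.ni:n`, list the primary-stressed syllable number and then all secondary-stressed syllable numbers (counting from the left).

Parse right to left into iambic (σˈσ) feet: (ti.ˈrel) (gi.ˈsu) (nik.ˈni:n).
Foot heads (stressed positions): 2, 4, 6.
End Rule Rightmost: primary stress on the rightmost head = syllable 6.
Secondary stress on 2, 4: ti.ˌrel.gi.ˌsu.nik.ˈni:n.

primary 6, secondary 2, 4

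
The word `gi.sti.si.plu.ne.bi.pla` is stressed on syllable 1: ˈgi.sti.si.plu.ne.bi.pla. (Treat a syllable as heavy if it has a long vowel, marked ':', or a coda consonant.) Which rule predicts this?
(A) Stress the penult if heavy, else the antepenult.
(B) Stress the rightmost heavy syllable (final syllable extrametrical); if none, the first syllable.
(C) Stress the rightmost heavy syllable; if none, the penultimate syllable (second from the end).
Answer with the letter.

Rule A → syllable 5 (observed: 1).
Rule B → syllable 1 ✓.
Rule C → syllable 6 (observed: 1).

B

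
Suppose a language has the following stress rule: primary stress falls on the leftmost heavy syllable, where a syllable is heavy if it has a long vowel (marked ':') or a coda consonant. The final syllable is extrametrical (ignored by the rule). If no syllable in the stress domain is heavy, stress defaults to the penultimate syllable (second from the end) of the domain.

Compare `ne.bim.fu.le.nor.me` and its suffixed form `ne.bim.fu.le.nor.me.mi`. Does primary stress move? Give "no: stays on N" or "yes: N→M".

Base `ne.bim.fu.le.nor.me` (6 syllables):
  The final syllable (6, me) is extrametrical; the stress domain is syllables 1–5.
  Weights: 1 ne L, 2 bim H, 3 fu L, 4 le L, 5 nor H.
  Heavy syllables in the domain: 2, 5. The leftmost is syllable 2 (bim).
  → primary stress on syllable 2.
Suffixed `ne.bim.fu.le.nor.me.mi` (7 syllables):
  The final syllable (7, mi) is extrametrical; the stress domain is syllables 1–6.
  Weights: 1 ne L, 2 bim H, 3 fu L, 4 le L, 5 nor H, 6 me L.
  Heavy syllables in the domain: 2, 5. The leftmost is syllable 2 (bim).
  → primary stress on syllable 2.

no: stays on 2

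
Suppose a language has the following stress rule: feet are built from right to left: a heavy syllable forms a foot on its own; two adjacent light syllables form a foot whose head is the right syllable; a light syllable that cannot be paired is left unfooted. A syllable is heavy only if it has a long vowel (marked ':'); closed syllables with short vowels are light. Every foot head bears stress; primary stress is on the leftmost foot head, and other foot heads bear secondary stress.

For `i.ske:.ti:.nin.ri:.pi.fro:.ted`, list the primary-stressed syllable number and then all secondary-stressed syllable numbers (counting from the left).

Weights: 1 i L, 2 ske: H, 3 ti: H, 4 nin L, 5 ri: H, 6 pi L, 7 fro: H, 8 ted L.
Parse right to left (heavy = foot alone; LL = one foot; stranded L unfooted): i (ˈske:) (ˈti:) nin (ˈri:) pi (ˈfro:) ted.
Foot heads: 2, 3, 5, 7.
Primary stress on the leftmost head = syllable 2.
Secondary stress on 3, 5, 7: i.ˈske:.ˌti:.nin.ˌri:.pi.ˌfro:.ted.

primary 2, secondary 3, 5, 7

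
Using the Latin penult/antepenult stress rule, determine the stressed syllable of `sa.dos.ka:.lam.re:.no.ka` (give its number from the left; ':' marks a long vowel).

5

Classical Latin: stress the penult if heavy (long vowel or closed), else the antepenult.
Weights: 5 re: H, 6 no L, 7 ka L.
The penult (syllable 6, no) is light, so stress falls on the antepenult (syllable 5, re:).
Stress on syllable 5: sa.dos.ka:.lam.ˈre:.no.ka.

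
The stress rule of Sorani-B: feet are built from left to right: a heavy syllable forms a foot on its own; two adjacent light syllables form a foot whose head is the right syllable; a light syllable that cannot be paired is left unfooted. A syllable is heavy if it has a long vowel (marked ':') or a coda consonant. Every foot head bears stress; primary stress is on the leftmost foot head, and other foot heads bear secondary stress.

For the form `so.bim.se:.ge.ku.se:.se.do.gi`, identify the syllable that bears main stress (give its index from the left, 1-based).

2

Weights: 1 so L, 2 bim H, 3 se: H, 4 ge L, 5 ku L, 6 se: H, 7 se L, 8 do L, 9 gi L.
Parse left to right (heavy = foot alone; LL = one foot; stranded L unfooted): so (ˈbim) (ˈse:) (ge.ˈku) (ˈse:) (se.ˈdo) gi.
Foot heads: 2, 3, 5, 6, 8.
Primary stress on the leftmost head = syllable 2.
Primary stress: syllable 2 → so.ˈbim.se:.ge.ku.se:.se.do.gi.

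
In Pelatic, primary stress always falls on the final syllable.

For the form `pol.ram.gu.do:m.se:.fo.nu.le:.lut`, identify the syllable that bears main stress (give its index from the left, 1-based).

9

The word has 9 syllables; the final syllable is syllable 9 (lut).
Primary stress: syllable 9 → pol.ram.gu.do:m.se:.fo.nu.le:.ˈlut.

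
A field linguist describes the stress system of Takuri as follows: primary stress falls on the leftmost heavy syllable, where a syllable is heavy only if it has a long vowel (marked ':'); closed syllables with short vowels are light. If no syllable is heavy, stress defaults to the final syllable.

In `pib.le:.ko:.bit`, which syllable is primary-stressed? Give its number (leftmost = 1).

2

Weights: 1 pib L, 2 le: H, 3 ko: H, 4 bit L.
Heavy syllables in the domain: 2, 3. The leftmost is syllable 2 (le:).
Primary stress: syllable 2 → pib.ˈle:.ko:.bit.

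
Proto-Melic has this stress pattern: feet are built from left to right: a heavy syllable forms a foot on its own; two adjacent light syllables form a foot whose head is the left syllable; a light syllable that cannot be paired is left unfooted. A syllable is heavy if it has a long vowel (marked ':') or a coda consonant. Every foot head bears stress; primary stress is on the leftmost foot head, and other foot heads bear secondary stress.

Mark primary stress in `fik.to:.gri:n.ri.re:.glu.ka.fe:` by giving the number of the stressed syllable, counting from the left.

1

Weights: 1 fik H, 2 to: H, 3 gri:n H, 4 ri L, 5 re: H, 6 glu L, 7 ka L, 8 fe: H.
Parse left to right (heavy = foot alone; LL = one foot; stranded L unfooted): (ˈfik) (ˈto:) (ˈgri:n) ri (ˈre:) (ˈglu.ka) (ˈfe:).
Foot heads: 1, 2, 3, 5, 6, 8.
Primary stress on the leftmost head = syllable 1.
Primary stress: syllable 1 → ˈfik.to:.gri:n.ri.re:.glu.ka.fe:.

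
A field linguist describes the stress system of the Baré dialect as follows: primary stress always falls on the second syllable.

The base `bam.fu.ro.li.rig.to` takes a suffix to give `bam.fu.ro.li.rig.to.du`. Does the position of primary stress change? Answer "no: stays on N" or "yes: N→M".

Base `bam.fu.ro.li.rig.to` (6 syllables):
  The word has 6 syllables; the second syllable is syllable 2 (fu).
  → primary stress on syllable 2.
Suffixed `bam.fu.ro.li.rig.to.du` (7 syllables):
  The word has 7 syllables; the second syllable is syllable 2 (fu).
  → primary stress on syllable 2.

no: stays on 2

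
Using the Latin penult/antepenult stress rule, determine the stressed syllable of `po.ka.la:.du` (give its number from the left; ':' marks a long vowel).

Classical Latin: stress the penult if heavy (long vowel or closed), else the antepenult.
Weights: 2 ka L, 3 la: H, 4 du L.
The penult (syllable 3, la:) is heavy, so it takes stress.
Stress on syllable 3: po.ka.ˈla:.du.

3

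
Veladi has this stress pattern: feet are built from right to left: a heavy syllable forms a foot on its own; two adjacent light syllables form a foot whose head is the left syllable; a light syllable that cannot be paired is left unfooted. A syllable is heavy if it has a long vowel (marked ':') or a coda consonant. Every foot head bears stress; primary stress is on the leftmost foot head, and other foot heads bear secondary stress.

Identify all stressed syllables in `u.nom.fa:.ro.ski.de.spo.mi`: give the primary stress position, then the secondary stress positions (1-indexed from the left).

primary 2, secondary 3, 5, 7

Weights: 1 u L, 2 nom H, 3 fa: H, 4 ro L, 5 ski L, 6 de L, 7 spo L, 8 mi L.
Parse right to left (heavy = foot alone; LL = one foot; stranded L unfooted): u (ˈnom) (ˈfa:) ro (ˈski.de) (ˈspo.mi).
Foot heads: 2, 3, 5, 7.
Primary stress on the leftmost head = syllable 2.
Secondary stress on 3, 5, 7: u.ˈnom.ˌfa:.ro.ˌski.de.ˌspo.mi.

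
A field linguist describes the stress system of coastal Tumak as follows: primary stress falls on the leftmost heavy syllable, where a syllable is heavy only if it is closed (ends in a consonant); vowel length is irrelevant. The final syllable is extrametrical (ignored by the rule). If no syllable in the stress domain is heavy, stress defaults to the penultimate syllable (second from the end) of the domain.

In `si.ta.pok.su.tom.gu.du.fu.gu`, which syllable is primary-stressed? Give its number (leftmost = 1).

The final syllable (9, gu) is extrametrical; the stress domain is syllables 1–8.
Weights: 1 si L, 2 ta L, 3 pok H, 4 su L, 5 tom H, 6 gu L, 7 du L, 8 fu L.
Heavy syllables in the domain: 3, 5. The leftmost is syllable 3 (pok).
Primary stress: syllable 3 → si.ta.ˈpok.su.tom.gu.du.fu.gu.

3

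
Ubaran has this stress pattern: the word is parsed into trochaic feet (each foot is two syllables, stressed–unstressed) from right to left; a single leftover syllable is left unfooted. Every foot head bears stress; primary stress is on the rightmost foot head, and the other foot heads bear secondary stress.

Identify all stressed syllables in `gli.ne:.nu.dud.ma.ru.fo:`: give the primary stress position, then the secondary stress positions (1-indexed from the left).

primary 6, secondary 2, 4

Parse right to left into trochaic (ˈσσ) feet: gli (ˈne:.nu) (ˈdud.ma) (ˈru.fo:). Syllable 1 is left unfooted.
Foot heads (stressed positions): 2, 4, 6.
End Rule Rightmost: primary stress on the rightmost head = syllable 6.
Secondary stress on 2, 4: gli.ˌne:.nu.ˌdud.ma.ˈru.fo:.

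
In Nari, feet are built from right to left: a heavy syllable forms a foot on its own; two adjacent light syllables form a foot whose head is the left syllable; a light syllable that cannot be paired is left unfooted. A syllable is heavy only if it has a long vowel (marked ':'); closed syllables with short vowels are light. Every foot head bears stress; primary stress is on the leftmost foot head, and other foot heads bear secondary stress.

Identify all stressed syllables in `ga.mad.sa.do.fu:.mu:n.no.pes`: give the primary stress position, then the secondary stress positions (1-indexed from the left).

Weights: 1 ga L, 2 mad L, 3 sa L, 4 do L, 5 fu: H, 6 mu:n H, 7 no L, 8 pes L.
Parse right to left (heavy = foot alone; LL = one foot; stranded L unfooted): (ˈga.mad) (ˈsa.do) (ˈfu:) (ˈmu:n) (ˈno.pes).
Foot heads: 1, 3, 5, 6, 7.
Primary stress on the leftmost head = syllable 1.
Secondary stress on 3, 5, 6, 7: ˈga.mad.ˌsa.do.ˌfu:.ˌmu:n.ˌno.pes.

primary 1, secondary 3, 5, 6, 7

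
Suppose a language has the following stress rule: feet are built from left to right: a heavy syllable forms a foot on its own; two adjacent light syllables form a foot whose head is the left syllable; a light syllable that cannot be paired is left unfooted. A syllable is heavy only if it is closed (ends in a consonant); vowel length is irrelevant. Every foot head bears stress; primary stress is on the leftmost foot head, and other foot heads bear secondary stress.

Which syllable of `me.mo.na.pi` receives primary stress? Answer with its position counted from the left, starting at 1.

1

Weights: 1 me L, 2 mo L, 3 na L, 4 pi L.
Parse left to right (heavy = foot alone; LL = one foot; stranded L unfooted): (ˈme.mo) (ˈna.pi).
Foot heads: 1, 3.
Primary stress on the leftmost head = syllable 1.
Primary stress: syllable 1 → ˈme.mo.na.pi.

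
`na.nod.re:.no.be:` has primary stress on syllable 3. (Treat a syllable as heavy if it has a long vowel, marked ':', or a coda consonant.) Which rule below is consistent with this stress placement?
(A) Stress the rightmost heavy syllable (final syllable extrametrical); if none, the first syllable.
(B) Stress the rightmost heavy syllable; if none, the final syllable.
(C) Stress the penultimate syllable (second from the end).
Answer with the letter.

Rule A → syllable 3 ✓.
Rule B → syllable 5 (observed: 3).
Rule C → syllable 4 (observed: 3).

A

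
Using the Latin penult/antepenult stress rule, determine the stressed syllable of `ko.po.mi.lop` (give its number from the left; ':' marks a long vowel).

2

Classical Latin: stress the penult if heavy (long vowel or closed), else the antepenult.
Weights: 2 po L, 3 mi L, 4 lop H.
The penult (syllable 3, mi) is light, so stress falls on the antepenult (syllable 2, po).
Stress on syllable 2: ko.ˈpo.mi.lop.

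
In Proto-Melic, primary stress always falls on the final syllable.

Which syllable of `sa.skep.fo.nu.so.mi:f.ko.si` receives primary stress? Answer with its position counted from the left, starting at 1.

8

The word has 8 syllables; the final syllable is syllable 8 (si).
Primary stress: syllable 8 → sa.skep.fo.nu.so.mi:f.ko.ˈsi.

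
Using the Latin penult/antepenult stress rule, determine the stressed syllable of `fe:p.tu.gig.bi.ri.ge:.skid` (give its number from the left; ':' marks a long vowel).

6

Classical Latin: stress the penult if heavy (long vowel or closed), else the antepenult.
Weights: 5 ri L, 6 ge: H, 7 skid H.
The penult (syllable 6, ge:) is heavy, so it takes stress.
Stress on syllable 6: fe:p.tu.gig.bi.ri.ˈge:.skid.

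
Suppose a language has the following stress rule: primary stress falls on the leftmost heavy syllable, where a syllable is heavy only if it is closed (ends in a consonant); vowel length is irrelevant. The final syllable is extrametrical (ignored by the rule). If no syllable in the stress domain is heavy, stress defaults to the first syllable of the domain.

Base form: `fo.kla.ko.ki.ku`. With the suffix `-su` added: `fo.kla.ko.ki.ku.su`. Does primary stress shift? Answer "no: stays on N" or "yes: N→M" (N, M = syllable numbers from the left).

Base `fo.kla.ko.ki.ku` (5 syllables):
  The final syllable (5, ku) is extrametrical; the stress domain is syllables 1–4.
  Weights: 1 fo L, 2 kla L, 3 ko L, 4 ki L.
  No heavy syllable in the domain; default to the first syllable of the domain = syllable 1.
  → primary stress on syllable 1.
Suffixed `fo.kla.ko.ki.ku.su` (6 syllables):
  The final syllable (6, su) is extrametrical; the stress domain is syllables 1–5.
  Weights: 1 fo L, 2 kla L, 3 ko L, 4 ki L, 5 ku L.
  No heavy syllable in the domain; default to the first syllable of the domain = syllable 1.
  → primary stress on syllable 1.

no: stays on 1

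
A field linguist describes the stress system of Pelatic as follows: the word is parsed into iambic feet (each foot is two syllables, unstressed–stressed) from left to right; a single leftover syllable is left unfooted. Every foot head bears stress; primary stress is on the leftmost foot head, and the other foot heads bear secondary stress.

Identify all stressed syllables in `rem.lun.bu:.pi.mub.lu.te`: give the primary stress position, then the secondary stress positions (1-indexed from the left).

primary 2, secondary 4, 6

Parse left to right into iambic (σˈσ) feet: (rem.ˈlun) (bu:.ˈpi) (mub.ˈlu) te. Syllable 7 is left unfooted.
Foot heads (stressed positions): 2, 4, 6.
End Rule Leftmost: primary stress on the leftmost head = syllable 2.
Secondary stress on 4, 6: rem.ˈlun.bu:.ˌpi.mub.ˌlu.te.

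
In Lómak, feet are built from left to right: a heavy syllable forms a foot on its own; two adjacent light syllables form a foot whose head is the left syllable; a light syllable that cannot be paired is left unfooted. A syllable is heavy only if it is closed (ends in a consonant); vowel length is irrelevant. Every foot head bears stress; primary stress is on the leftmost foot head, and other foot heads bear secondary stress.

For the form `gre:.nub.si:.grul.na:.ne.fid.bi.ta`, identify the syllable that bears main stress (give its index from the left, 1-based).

Weights: 1 gre: L, 2 nub H, 3 si: L, 4 grul H, 5 na: L, 6 ne L, 7 fid H, 8 bi L, 9 ta L.
Parse left to right (heavy = foot alone; LL = one foot; stranded L unfooted): gre: (ˈnub) si: (ˈgrul) (ˈna:.ne) (ˈfid) (ˈbi.ta).
Foot heads: 2, 4, 5, 7, 8.
Primary stress on the leftmost head = syllable 2.
Primary stress: syllable 2 → gre:.ˈnub.si:.grul.na:.ne.fid.bi.ta.

2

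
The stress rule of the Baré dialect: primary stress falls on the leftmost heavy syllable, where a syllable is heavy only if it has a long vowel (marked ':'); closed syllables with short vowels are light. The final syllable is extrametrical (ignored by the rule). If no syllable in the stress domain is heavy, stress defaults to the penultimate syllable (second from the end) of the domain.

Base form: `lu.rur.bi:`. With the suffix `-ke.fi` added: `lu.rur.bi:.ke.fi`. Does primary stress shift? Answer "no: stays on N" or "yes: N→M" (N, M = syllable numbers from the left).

yes: 1→3

Base `lu.rur.bi:` (3 syllables):
  The final syllable (3, bi:) is extrametrical; the stress domain is syllables 1–2.
  Weights: 1 lu L, 2 rur L.
  No heavy syllable in the domain; default to the penultimate syllable (second from the end) of the domain = syllable 1.
  → primary stress on syllable 1.
Suffixed `lu.rur.bi:.ke.fi` (5 syllables):
  The final syllable (5, fi) is extrametrical; the stress domain is syllables 1–4.
  Weights: 1 lu L, 2 rur L, 3 bi: H, 4 ke L.
  Heavy syllables in the domain: 3. The leftmost is syllable 3 (bi:).
  → primary stress on syllable 3.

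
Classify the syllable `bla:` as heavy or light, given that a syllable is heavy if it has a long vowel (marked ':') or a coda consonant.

heavy

`bla:`: long vowel, open (no coda). Long vowel → heavy.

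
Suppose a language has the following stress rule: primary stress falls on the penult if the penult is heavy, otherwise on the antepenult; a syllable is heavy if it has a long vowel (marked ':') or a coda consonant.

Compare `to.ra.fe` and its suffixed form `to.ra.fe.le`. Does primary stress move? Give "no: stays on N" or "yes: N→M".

yes: 1→2

Base `to.ra.fe` (3 syllables):
  Weights: 1 to L, 2 ra L, 3 fe L.
  The penult (syllable 2, ra) is light, so stress falls on the antepenult (syllable 1, to).
  → primary stress on syllable 1.
Suffixed `to.ra.fe.le` (4 syllables):
  Weights: 2 ra L, 3 fe L, 4 le L.
  The penult (syllable 3, fe) is light, so stress falls on the antepenult (syllable 2, ra).
  → primary stress on syllable 2.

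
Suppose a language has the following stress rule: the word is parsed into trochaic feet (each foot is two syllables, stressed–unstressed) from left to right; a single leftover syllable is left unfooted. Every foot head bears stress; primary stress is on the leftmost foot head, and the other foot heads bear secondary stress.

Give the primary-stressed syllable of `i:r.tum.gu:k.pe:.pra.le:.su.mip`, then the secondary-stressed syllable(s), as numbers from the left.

primary 1, secondary 3, 5, 7

Parse left to right into trochaic (ˈσσ) feet: (ˈi:r.tum) (ˈgu:k.pe:) (ˈpra.le:) (ˈsu.mip).
Foot heads (stressed positions): 1, 3, 5, 7.
End Rule Leftmost: primary stress on the leftmost head = syllable 1.
Secondary stress on 3, 5, 7: ˈi:r.tum.ˌgu:k.pe:.ˌpra.le:.ˌsu.mip.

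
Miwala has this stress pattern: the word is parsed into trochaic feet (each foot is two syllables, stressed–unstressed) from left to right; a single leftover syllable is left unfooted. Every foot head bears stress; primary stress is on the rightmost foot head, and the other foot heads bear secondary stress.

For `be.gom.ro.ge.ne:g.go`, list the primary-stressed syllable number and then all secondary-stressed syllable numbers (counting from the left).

Parse left to right into trochaic (ˈσσ) feet: (ˈbe.gom) (ˈro.ge) (ˈne:g.go).
Foot heads (stressed positions): 1, 3, 5.
End Rule Rightmost: primary stress on the rightmost head = syllable 5.
Secondary stress on 1, 3: ˌbe.gom.ˌro.ge.ˈne:g.go.

primary 5, secondary 1, 3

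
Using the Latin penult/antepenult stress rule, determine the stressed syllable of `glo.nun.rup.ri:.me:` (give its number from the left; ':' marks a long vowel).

4

Classical Latin: stress the penult if heavy (long vowel or closed), else the antepenult.
Weights: 3 rup H, 4 ri: H, 5 me: H.
The penult (syllable 4, ri:) is heavy, so it takes stress.
Stress on syllable 4: glo.nun.rup.ˈri:.me:.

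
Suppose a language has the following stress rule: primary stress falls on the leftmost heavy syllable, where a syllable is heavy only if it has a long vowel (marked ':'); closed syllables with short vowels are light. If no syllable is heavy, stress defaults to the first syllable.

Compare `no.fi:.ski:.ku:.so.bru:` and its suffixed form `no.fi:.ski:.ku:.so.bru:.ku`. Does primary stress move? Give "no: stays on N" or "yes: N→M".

no: stays on 2

Base `no.fi:.ski:.ku:.so.bru:` (6 syllables):
  Weights: 1 no L, 2 fi: H, 3 ski: H, 4 ku: H, 5 so L, 6 bru: H.
  Heavy syllables in the domain: 2, 3, 4, 6. The leftmost is syllable 2 (fi:).
  → primary stress on syllable 2.
Suffixed `no.fi:.ski:.ku:.so.bru:.ku` (7 syllables):
  Weights: 1 no L, 2 fi: H, 3 ski: H, 4 ku: H, 5 so L, 6 bru: H, 7 ku L.
  Heavy syllables in the domain: 2, 3, 4, 6. The leftmost is syllable 2 (fi:).
  → primary stress on syllable 2.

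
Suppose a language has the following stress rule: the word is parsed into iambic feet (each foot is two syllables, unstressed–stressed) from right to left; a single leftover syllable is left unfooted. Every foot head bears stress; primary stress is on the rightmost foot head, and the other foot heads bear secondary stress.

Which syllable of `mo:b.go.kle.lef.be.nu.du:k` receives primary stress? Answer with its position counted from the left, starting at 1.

Parse right to left into iambic (σˈσ) feet: mo:b (go.ˈkle) (lef.ˈbe) (nu.ˈdu:k). Syllable 1 is left unfooted.
Foot heads (stressed positions): 3, 5, 7.
End Rule Rightmost: primary stress on the rightmost head = syllable 7.
Primary stress: syllable 7 → mo:b.go.kle.lef.be.nu.ˈdu:k.

7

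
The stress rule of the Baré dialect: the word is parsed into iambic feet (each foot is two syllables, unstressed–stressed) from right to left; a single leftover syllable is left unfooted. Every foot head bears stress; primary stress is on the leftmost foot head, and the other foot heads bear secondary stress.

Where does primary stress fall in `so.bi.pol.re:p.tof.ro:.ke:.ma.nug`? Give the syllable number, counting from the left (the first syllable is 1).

Parse right to left into iambic (σˈσ) feet: so (bi.ˈpol) (re:p.ˈtof) (ro:.ˈke:) (ma.ˈnug). Syllable 1 is left unfooted.
Foot heads (stressed positions): 3, 5, 7, 9.
End Rule Leftmost: primary stress on the leftmost head = syllable 3.
Primary stress: syllable 3 → so.bi.ˈpol.re:p.tof.ro:.ke:.ma.nug.

3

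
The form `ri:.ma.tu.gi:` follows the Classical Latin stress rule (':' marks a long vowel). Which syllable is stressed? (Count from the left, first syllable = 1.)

2

Classical Latin: stress the penult if heavy (long vowel or closed), else the antepenult.
Weights: 2 ma L, 3 tu L, 4 gi: H.
The penult (syllable 3, tu) is light, so stress falls on the antepenult (syllable 2, ma).
Stress on syllable 2: ri:.ˈma.tu.gi:.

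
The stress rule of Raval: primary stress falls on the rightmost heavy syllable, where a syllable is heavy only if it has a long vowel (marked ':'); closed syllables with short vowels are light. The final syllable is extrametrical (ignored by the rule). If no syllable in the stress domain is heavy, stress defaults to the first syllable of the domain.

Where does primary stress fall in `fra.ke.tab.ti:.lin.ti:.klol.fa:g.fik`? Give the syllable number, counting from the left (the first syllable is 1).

The final syllable (9, fik) is extrametrical; the stress domain is syllables 1–8.
Weights: 1 fra L, 2 ke L, 3 tab L, 4 ti: H, 5 lin L, 6 ti: H, 7 klol L, 8 fa:g H.
Heavy syllables in the domain: 4, 6, 8. The rightmost is syllable 8 (fa:g).
Primary stress: syllable 8 → fra.ke.tab.ti:.lin.ti:.klol.ˈfa:g.fik.

8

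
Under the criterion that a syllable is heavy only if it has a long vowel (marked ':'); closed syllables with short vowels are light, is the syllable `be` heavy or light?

`be`: short vowel, open (no coda). Short vowel → light.

light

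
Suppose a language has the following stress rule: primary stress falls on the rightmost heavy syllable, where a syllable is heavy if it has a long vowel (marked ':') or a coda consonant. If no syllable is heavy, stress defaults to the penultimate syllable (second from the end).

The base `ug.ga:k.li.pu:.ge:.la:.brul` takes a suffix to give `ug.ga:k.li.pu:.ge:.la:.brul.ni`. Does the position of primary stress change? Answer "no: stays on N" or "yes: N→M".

no: stays on 7

Base `ug.ga:k.li.pu:.ge:.la:.brul` (7 syllables):
  Weights: 1 ug H, 2 ga:k H, 3 li L, 4 pu: H, 5 ge: H, 6 la: H, 7 brul H.
  Heavy syllables in the domain: 1, 2, 4, 5, 6, 7. The rightmost is syllable 7 (brul).
  → primary stress on syllable 7.
Suffixed `ug.ga:k.li.pu:.ge:.la:.brul.ni` (8 syllables):
  Weights: 1 ug H, 2 ga:k H, 3 li L, 4 pu: H, 5 ge: H, 6 la: H, 7 brul H, 8 ni L.
  Heavy syllables in the domain: 1, 2, 4, 5, 6, 7. The rightmost is syllable 7 (brul).
  → primary stress on syllable 7.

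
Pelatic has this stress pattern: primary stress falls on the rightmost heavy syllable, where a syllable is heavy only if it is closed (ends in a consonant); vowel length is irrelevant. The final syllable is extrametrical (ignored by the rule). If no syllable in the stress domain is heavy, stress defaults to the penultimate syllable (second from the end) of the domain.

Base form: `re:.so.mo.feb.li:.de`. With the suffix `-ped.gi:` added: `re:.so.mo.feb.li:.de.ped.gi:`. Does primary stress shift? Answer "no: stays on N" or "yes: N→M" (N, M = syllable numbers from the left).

yes: 4→7

Base `re:.so.mo.feb.li:.de` (6 syllables):
  The final syllable (6, de) is extrametrical; the stress domain is syllables 1–5.
  Weights: 1 re: L, 2 so L, 3 mo L, 4 feb H, 5 li: L.
  Heavy syllables in the domain: 4. The rightmost is syllable 4 (feb).
  → primary stress on syllable 4.
Suffixed `re:.so.mo.feb.li:.de.ped.gi:` (8 syllables):
  The final syllable (8, gi:) is extrametrical; the stress domain is syllables 1–7.
  Weights: 1 re: L, 2 so L, 3 mo L, 4 feb H, 5 li: L, 6 de L, 7 ped H.
  Heavy syllables in the domain: 4, 7. The rightmost is syllable 7 (ped).
  → primary stress on syllable 7.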